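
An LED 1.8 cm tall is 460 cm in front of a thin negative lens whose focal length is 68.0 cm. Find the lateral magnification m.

m = +0.129

For a negative lens, f = -68.0 cm.
1/d_i = 1/f − 1/d_o = 1/(-68.00) − 1/(460) = -0.01688, so d_i = -59.24 cm.
m = −d_i/d_o = −(-59.24)/(460) = +0.129.
The image is virtual, upright and reduced, on the same side as the object.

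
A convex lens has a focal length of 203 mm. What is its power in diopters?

P = +4.93 D

f = 20.3 cm = 0.203 m.
P = 1/f = 1/(0.203 m) = +4.93 D.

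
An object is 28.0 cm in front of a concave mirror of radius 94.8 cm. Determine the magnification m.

f = R/2 = 94.8/2 = 47.40 cm.
1/d_i = 1/f − 1/d_o = 1/(47.40) − 1/(28.0) = -0.01462, so d_i = -68.41 cm.
m = −d_i/d_o = −(-68.41)/(28.0) = +2.44.
The image is virtual, upright and enlarged, behind the mirror.

m = +2.44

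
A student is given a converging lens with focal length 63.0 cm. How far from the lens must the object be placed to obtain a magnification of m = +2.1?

m = −d_i/d_o ⇒ d_i = −m·d_o.
1/f = 1/d_o + 1/d_i = 1/d_o − 1/(m·d_o) = (1 − 1/m)/d_o, so d_o = f(1 − 1/m) = (63.00)(1 − 1/(+2.1)) = 33.0 cm.

33.0 cm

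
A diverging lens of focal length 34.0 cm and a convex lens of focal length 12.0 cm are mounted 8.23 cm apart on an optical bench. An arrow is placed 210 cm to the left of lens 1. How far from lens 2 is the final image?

Lens 1 is diverging, so f₁ = −34.0 cm.
Lens 1: 1/d_i1 = 1/f₁ − 1/d_o1 = 1/(-34.0) − 1/(210) = -0.03417, so d_i1 = -29.26 cm.
The intermediate image is 29.26 cm to the left of lens 1 (virtual), which is 8.23 − (-29.26) = 37.49 cm to the left of lens 2, so d_o2 = +37.49 cm.
Lens 2: 1/d_i2 = 1/f₂ − 1/d_o2 = 1/(12.0) − 1/(37.49) = 0.05666, so d_i2 = 17.6 cm.
The final image is real, 17.6 cm to the right of lens 2 (overall magnification ≈ -0.066).

17.6 cm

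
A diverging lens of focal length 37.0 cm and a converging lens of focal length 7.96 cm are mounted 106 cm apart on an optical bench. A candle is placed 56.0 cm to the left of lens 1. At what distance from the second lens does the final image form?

8.49 cm

Lens 1 is diverging, so f₁ = −37.0 cm.
Lens 1: 1/d_i1 = 1/f₁ − 1/d_o1 = 1/(-37.0) − 1/(56.0) = -0.04488, so d_i1 = -22.28 cm.
The intermediate image is 22.28 cm to the left of lens 1 (virtual), which is 106 − (-22.28) = 128.3 cm to the left of lens 2, so d_o2 = +128.3 cm.
Lens 2: 1/d_i2 = 1/f₂ − 1/d_o2 = 1/(7.96) − 1/(128.3) = 0.1178, so d_i2 = 8.49 cm.
The final image is real, 8.49 cm to the right of lens 2 (overall magnification ≈ -0.026).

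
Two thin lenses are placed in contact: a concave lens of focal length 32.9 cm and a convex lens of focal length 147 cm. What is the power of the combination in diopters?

P₁ = 1/f₁ = 1/(-0.329 m) = -3.040 D; P₂ = 1/f₂ = 1/(1.47 m) = +0.6803 D.
For thin lenses in contact, P = P₁ + P₂ = (-3.040) + (+0.6803) = -2.36 D.

P = -2.36 D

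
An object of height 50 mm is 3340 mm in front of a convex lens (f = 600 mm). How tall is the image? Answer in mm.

10.9 mm

1/d_i = 1/f − 1/d_o = 1/(600.0) − 1/(3340) = 0.001367, so d_i = 731.4 mm.
m = −d_i/d_o = -0.2190.
|h_i| = |m|·h_o = 0.2190 × 50 = 10.9 mm. The image is real, inverted and reduced, on the far side of the lens.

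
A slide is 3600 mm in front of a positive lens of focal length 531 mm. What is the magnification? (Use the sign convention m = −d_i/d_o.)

1/d_i = 1/f − 1/d_o = 1/(531.0) − 1/(3600) = 0.001605, so d_i = 622.9 mm.
m = −d_i/d_o = −(622.9)/(3600) = -0.173.
The image is real, inverted and reduced, on the far side of the lens.

m = -0.173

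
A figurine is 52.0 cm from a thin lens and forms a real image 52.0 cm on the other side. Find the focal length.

f = 26.0 cm (converging)

Real image ⇒ d_i = +52.0 cm.
1/f = 1/d_o + 1/d_i = 1/(52.0) + 1/(52.0) = 0.03846, so f = 26.0 cm.
Since f is positive, the thin lens is converging.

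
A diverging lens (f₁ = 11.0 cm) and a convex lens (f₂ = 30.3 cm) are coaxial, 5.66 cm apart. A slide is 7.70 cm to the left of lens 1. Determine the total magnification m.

f₁ = −11.0 cm (diverging).
Lens 1: 1/d_i1 = 1/(-11.0) − 1/(7.70) = -0.2208, so d_i1 = -4.529 cm; m₁ = −d_i1/d_o1 = +0.5882.
d_o2 = 5.66 − (-4.529) = 10.19 cm.
Lens 2: 1/d_i2 = 1/(30.3) − 1/(10.19) = -0.06513, so d_i2 = -15.35 cm; m₂ = −d_i2/d_o2 = +1.507.
m = m₁·m₂ = (+0.5882)(+1.507) = +0.886.

m = +0.886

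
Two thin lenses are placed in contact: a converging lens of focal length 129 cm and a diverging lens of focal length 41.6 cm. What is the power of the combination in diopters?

P = -1.63 D

P₁ = 1/f₁ = 1/(1.29 m) = +0.7752 D; P₂ = 1/f₂ = 1/(-0.416 m) = -2.404 D.
For thin lenses in contact, P = P₁ + P₂ = (+0.7752) + (-2.404) = -1.63 D.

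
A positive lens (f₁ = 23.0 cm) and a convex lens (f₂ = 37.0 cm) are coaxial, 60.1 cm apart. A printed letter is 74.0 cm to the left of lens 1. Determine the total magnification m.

Lens 1: 1/d_i1 = 1/(23.0) − 1/(74.0) = 0.02996, so d_i1 = 33.37 cm; m₁ = −d_i1/d_o1 = -0.4509.
d_o2 = 60.1 − (33.37) = 26.73 cm.
Lens 2: 1/d_i2 = 1/(37.0) − 1/(26.73) = -0.01038, so d_i2 = -96.30 cm; m₂ = −d_i2/d_o2 = +3.603.
m = m₁·m₂ = (-0.4509)(+3.603) = -1.62.

m = -1.62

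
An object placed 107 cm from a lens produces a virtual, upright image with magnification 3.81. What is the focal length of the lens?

m = −d_i/d_o ⇒ d_i = −m·d_o = −(+3.81)·(107) = -407.7 cm.
1/f = 1/d_o + 1/d_i = 1/(107) + 1/(-407.7) = 0.006893, so f = 145 cm.
Since f is positive, the lens is converging.

f = 145 cm (converging)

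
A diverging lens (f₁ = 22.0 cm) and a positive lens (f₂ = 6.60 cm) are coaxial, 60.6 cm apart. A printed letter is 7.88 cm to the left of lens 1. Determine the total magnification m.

m = -0.0813

f₁ = −22.0 cm (diverging).
Lens 1: 1/d_i1 = 1/(-22.0) − 1/(7.88) = -0.1724, so d_i1 = -5.802 cm; m₁ = −d_i1/d_o1 = +0.7363.
d_o2 = 60.6 − (-5.802) = 66.40 cm.
Lens 2: 1/d_i2 = 1/(6.60) − 1/(66.40) = 0.1365, so d_i2 = 7.328 cm; m₂ = −d_i2/d_o2 = -0.1104.
m = m₁·m₂ = (+0.7363)(-0.1104) = -0.0813.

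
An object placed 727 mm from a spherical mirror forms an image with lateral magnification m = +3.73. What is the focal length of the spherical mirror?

f = 993 mm (concave)

m = −d_i/d_o ⇒ d_i = −m·d_o = −(+3.73)·(727) = -2712 mm.
1/f = 1/d_o + 1/d_i = 1/(727) + 1/(-2712) = 0.001007, so f = 993 mm.
Since f is positive, the spherical mirror is concave.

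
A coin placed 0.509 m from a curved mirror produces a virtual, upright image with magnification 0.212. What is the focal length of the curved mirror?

f = -0.137 m (convex)

m = −d_i/d_o ⇒ d_i = −m·d_o = −(+0.212)·(0.509) = -0.1079 m.
1/f = 1/d_o + 1/d_i = 1/(0.509) + 1/(-0.1079) = -7.303, so f = -0.137 m.
Since f is negative, the curved mirror is convex.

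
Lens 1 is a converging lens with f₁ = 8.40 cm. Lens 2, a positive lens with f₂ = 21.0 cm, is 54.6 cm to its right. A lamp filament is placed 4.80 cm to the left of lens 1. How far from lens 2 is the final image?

Lens 1: 1/d_i1 = 1/f₁ − 1/d_o1 = 1/(8.40) − 1/(4.80) = -0.08929, so d_i1 = -11.20 cm.
The intermediate image is 11.20 cm to the left of lens 1 (virtual), which is 54.6 − (-11.20) = 65.80 cm to the left of lens 2, so d_o2 = +65.80 cm.
Lens 2: 1/d_i2 = 1/f₂ − 1/d_o2 = 1/(21.0) − 1/(65.80) = 0.03242, so d_i2 = 30.8 cm.
The final image is real, 30.8 cm to the right of lens 2 (overall magnification ≈ -1.1).

30.8 cm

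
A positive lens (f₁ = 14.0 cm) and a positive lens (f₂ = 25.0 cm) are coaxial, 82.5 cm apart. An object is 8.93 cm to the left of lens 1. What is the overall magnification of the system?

m = -0.840

Lens 1: 1/d_i1 = 1/(14.0) − 1/(8.93) = -0.04055, so d_i1 = -24.66 cm; m₁ = −d_i1/d_o1 = +2.761.
d_o2 = 82.5 − (-24.66) = 107.2 cm.
Lens 2: 1/d_i2 = 1/(25.0) − 1/(107.2) = 0.03067, so d_i2 = 32.60 cm; m₂ = −d_i2/d_o2 = -0.3041.
m = m₁·m₂ = (+2.761)(-0.3041) = -0.840.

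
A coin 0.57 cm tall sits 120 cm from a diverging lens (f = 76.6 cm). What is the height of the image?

For a diverging lens, f = -76.6 cm.
1/d_i = 1/f − 1/d_o = 1/(-76.60) − 1/(120) = -0.02139, so d_i = -46.75 cm.
m = −d_i/d_o = +0.3896.
|h_i| = |m|·h_o = 0.3896 × 0.57 = 0.222 cm. The image is virtual, upright and reduced, on the same side as the object.

0.222 cm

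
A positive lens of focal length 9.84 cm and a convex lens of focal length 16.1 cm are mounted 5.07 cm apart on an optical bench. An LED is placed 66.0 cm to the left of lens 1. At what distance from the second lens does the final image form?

4.63 cm

Lens 1: 1/d_i1 = 1/f₁ − 1/d_o1 = 1/(9.84) − 1/(66.0) = 0.08647, so d_i1 = 11.56 cm.
The intermediate image is 11.56 cm to the right of lens 1, which lies 6.490 cm to the right of lens 2 — a virtual object — so d_o2 = −6.490 cm.
Lens 2: 1/d_i2 = 1/f₂ − 1/d_o2 = 1/(16.1) − 1/(-6.490) = 0.2162, so d_i2 = 4.63 cm.
The final image is real, 4.63 cm to the right of lens 2 (overall magnification ≈ -0.12).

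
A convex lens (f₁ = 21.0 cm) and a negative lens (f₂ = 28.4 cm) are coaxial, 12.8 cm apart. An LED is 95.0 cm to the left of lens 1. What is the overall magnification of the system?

m = -0.566

Lens 1: 1/d_i1 = 1/(21.0) − 1/(95.0) = 0.03709, so d_i1 = 26.96 cm; m₁ = −d_i1/d_o1 = -0.2838.
d_o2 = 12.8 − (26.96) = -14.16 cm (virtual object).
f₂ = −28.4 cm (diverging).
Lens 2: 1/d_i2 = 1/(-28.4) − 1/(-14.16) = 0.03541, so d_i2 = 28.24 cm; m₂ = −d_i2/d_o2 = +1.994.
m = m₁·m₂ = (-0.2838)(+1.994) = -0.566.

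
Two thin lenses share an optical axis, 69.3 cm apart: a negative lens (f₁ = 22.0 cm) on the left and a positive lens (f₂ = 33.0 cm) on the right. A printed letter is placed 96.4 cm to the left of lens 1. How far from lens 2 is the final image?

53.1 cm

Lens 1 is diverging, so f₁ = −22.0 cm.
Lens 1: 1/d_i1 = 1/f₁ − 1/d_o1 = 1/(-22.0) − 1/(96.4) = -0.05583, so d_i1 = -17.91 cm.
The intermediate image is 17.91 cm to the left of lens 1 (virtual), which is 69.3 − (-17.91) = 87.21 cm to the left of lens 2, so d_o2 = +87.21 cm.
Lens 2: 1/d_i2 = 1/f₂ − 1/d_o2 = 1/(33.0) − 1/(87.21) = 0.01884, so d_i2 = 53.1 cm.
The final image is real, 53.1 cm to the right of lens 2 (overall magnification ≈ -0.11).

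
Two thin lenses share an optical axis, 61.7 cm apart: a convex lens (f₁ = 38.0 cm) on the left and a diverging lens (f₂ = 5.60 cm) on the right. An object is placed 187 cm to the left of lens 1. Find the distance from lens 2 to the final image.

4.00 cm

Lens 1: 1/d_i1 = 1/f₁ − 1/d_o1 = 1/(38.0) − 1/(187) = 0.02097, so d_i1 = 47.69 cm.
The intermediate image is 47.69 cm to the right of lens 1, which is 61.7 − (47.69) = 14.01 cm to the left of lens 2, so d_o2 = +14.01 cm.
Lens 2 is diverging, so f₂ = −5.60 cm.
Lens 2: 1/d_i2 = 1/f₂ − 1/d_o2 = 1/(-5.60) − 1/(14.01) = -0.2499, so d_i2 = -4.00 cm.
The final image is virtual, 4.00 cm to the left of lens 2 (overall magnification ≈ -0.073).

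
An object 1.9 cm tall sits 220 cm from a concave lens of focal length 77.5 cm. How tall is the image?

For a concave lens, f = -77.5 cm.
1/d_i = 1/f − 1/d_o = 1/(-77.50) − 1/(220) = -0.01745, so d_i = -57.31 cm.
m = −d_i/d_o = +0.2605.
|h_i| = |m|·h_o = 0.2605 × 1.9 = 0.495 cm. The image is virtual, upright and reduced, on the same side as the object.

0.495 cm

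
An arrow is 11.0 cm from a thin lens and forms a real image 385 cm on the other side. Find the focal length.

f = 10.7 cm (converging)

Real image ⇒ d_i = +385 cm.
1/f = 1/d_o + 1/d_i = 1/(11.0) + 1/(385) = 0.09351, so f = 10.7 cm.
Since f is positive, the thin lens is converging.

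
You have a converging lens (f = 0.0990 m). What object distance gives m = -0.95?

m = −d_i/d_o ⇒ d_i = −m·d_o.
1/f = 1/d_o + 1/d_i = 1/d_o − 1/(m·d_o) = (1 − 1/m)/d_o, so d_o = f(1 − 1/m) = (0.09900)(1 − 1/(-0.95)) = 0.203 m.

0.203 m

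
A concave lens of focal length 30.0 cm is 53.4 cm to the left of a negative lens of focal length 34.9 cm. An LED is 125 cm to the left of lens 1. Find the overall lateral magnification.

m = +0.0600

f₁ = −30.0 cm (diverging).
Lens 1: 1/d_i1 = 1/(-30.0) − 1/(125) = -0.04133, so d_i1 = -24.19 cm; m₁ = −d_i1/d_o1 = +0.1935.
d_o2 = 53.4 − (-24.19) = 77.59 cm.
f₂ = −34.9 cm (diverging).
Lens 2: 1/d_i2 = 1/(-34.9) − 1/(77.59) = -0.04154, so d_i2 = -24.07 cm; m₂ = −d_i2/d_o2 = +0.3102.
m = m₁·m₂ = (+0.1935)(+0.3102) = +0.0600.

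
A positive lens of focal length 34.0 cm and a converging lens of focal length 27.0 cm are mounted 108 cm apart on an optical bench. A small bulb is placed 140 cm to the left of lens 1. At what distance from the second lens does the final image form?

47.2 cm

Lens 1: 1/d_i1 = 1/f₁ − 1/d_o1 = 1/(34.0) − 1/(140) = 0.02227, so d_i1 = 44.91 cm.
The intermediate image is 44.91 cm to the right of lens 1, which is 108 − (44.91) = 63.09 cm to the left of lens 2, so d_o2 = +63.09 cm.
Lens 2: 1/d_i2 = 1/f₂ − 1/d_o2 = 1/(27.0) − 1/(63.09) = 0.02119, so d_i2 = 47.2 cm.
The final image is real, 47.2 cm to the right of lens 2 (overall magnification ≈ 0.24).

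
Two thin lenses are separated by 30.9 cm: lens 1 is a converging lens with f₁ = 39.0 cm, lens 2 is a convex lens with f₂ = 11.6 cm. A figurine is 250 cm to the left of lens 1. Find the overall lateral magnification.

m = -0.0797

Lens 1: 1/d_i1 = 1/(39.0) − 1/(250) = 0.02164, so d_i1 = 46.21 cm; m₁ = −d_i1/d_o1 = -0.1848.
d_o2 = 30.9 − (46.21) = -15.31 cm (virtual object).
Lens 2: 1/d_i2 = 1/(11.6) − 1/(-15.31) = 0.1515, so d_i2 = 6.600 cm; m₂ = −d_i2/d_o2 = +0.4311.
m = m₁·m₂ = (-0.1848)(+0.4311) = -0.0797.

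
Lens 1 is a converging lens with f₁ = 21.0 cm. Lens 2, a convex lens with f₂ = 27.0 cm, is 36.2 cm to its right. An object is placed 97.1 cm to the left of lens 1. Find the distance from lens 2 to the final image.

14.4 cm

Lens 1: 1/d_i1 = 1/f₁ − 1/d_o1 = 1/(21.0) − 1/(97.1) = 0.03732, so d_i1 = 26.80 cm.
The intermediate image is 26.80 cm to the right of lens 1, which is 36.2 − (26.80) = 9.400 cm to the left of lens 2, so d_o2 = +9.400 cm.
Lens 2: 1/d_i2 = 1/f₂ − 1/d_o2 = 1/(27.0) − 1/(9.400) = -0.06935, so d_i2 = -14.4 cm.
The final image is virtual, 14.4 cm to the left of lens 2 (overall magnification ≈ -0.42).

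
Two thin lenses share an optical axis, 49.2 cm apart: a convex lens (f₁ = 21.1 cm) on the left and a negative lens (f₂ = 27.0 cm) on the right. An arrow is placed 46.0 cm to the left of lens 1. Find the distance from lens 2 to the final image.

7.41 cm

Lens 1: 1/d_i1 = 1/f₁ − 1/d_o1 = 1/(21.1) − 1/(46.0) = 0.02565, so d_i1 = 38.98 cm.
The intermediate image is 38.98 cm to the right of lens 1, which is 49.2 − (38.98) = 10.22 cm to the left of lens 2, so d_o2 = +10.22 cm.
Lens 2 is diverging, so f₂ = −27.0 cm.
Lens 2: 1/d_i2 = 1/f₂ − 1/d_o2 = 1/(-27.0) − 1/(10.22) = -0.1349, so d_i2 = -7.41 cm.
The final image is virtual, 7.41 cm to the left of lens 2 (overall magnification ≈ -0.61).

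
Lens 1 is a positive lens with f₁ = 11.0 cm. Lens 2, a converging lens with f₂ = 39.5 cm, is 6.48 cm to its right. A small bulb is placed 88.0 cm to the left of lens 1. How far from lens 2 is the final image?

5.28 cm

Lens 1: 1/d_i1 = 1/f₁ − 1/d_o1 = 1/(11.0) − 1/(88.0) = 0.07955, so d_i1 = 12.57 cm.
The intermediate image is 12.57 cm to the right of lens 1, which lies 6.090 cm to the right of lens 2 — a virtual object — so d_o2 = −6.090 cm.
Lens 2: 1/d_i2 = 1/f₂ − 1/d_o2 = 1/(39.5) − 1/(-6.090) = 0.1895, so d_i2 = 5.28 cm.
The final image is real, 5.28 cm to the right of lens 2 (overall magnification ≈ -0.12).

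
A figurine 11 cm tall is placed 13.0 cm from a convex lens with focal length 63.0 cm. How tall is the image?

13.9 cm

1/d_i = 1/f − 1/d_o = 1/(63.00) − 1/(13.0) = -0.06105, so d_i = -16.38 cm.
m = −d_i/d_o = +1.260.
|h_i| = |m|·h_o = 1.260 × 11 = 13.9 cm. The image is virtual, upright and enlarged, on the same side as the object.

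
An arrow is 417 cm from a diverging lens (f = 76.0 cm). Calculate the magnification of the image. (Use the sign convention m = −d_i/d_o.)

m = +0.154

For a diverging lens, f = -76.0 cm.
1/d_i = 1/f − 1/d_o = 1/(-76.00) − 1/(417) = -0.01556, so d_i = -64.28 cm.
m = −d_i/d_o = −(-64.28)/(417) = +0.154.
The image is virtual, upright and reduced, on the same side as the object.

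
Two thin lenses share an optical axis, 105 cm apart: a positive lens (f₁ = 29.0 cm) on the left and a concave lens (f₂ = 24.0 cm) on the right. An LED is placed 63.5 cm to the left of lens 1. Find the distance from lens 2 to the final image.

Lens 1: 1/d_i1 = 1/f₁ − 1/d_o1 = 1/(29.0) − 1/(63.5) = 0.01873, so d_i1 = 53.38 cm.
The intermediate image is 53.38 cm to the right of lens 1, which is 105 − (53.38) = 51.62 cm to the left of lens 2, so d_o2 = +51.62 cm.
Lens 2 is diverging, so f₂ = −24.0 cm.
Lens 2: 1/d_i2 = 1/f₂ − 1/d_o2 = 1/(-24.0) − 1/(51.62) = -0.06104, so d_i2 = -16.4 cm.
The final image is virtual, 16.4 cm to the left of lens 2 (overall magnification ≈ -0.27).

16.4 cm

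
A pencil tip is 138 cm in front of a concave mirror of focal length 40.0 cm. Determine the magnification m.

1/d_i = 1/f − 1/d_o = 1/(40.00) − 1/(138) = 0.01775, so d_i = 56.33 cm.
m = −d_i/d_o = −(56.33)/(138) = -0.408.
The image is real, inverted and reduced, in front of the mirror.

m = -0.408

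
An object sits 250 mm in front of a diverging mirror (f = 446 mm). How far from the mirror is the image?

For a diverging mirror, f = -446 mm.
Mirror equation: 1/d_i = 1/f − 1/d_o = 1/(-446.0) − 1/(250) = -0.002242 − 0.004000 = -0.006242, so d_i = -160 mm.
The image is virtual, upright and reduced, behind the mirror.

160 mm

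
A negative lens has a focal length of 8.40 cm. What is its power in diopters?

For a negative lens, f = −8.40 cm.
f = -8.40 cm = -0.0840 m.
P = 1/f = 1/(-0.0840 m) = -11.9 D.

P = -11.9 D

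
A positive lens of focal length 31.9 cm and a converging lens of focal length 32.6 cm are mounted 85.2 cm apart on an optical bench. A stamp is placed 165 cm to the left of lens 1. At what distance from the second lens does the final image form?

Lens 1: 1/d_i1 = 1/f₁ − 1/d_o1 = 1/(31.9) − 1/(165) = 0.02529, so d_i1 = 39.55 cm.
The intermediate image is 39.55 cm to the right of lens 1, which is 85.2 − (39.55) = 45.65 cm to the left of lens 2, so d_o2 = +45.65 cm.
Lens 2: 1/d_i2 = 1/f₂ − 1/d_o2 = 1/(32.6) − 1/(45.65) = 0.008769, so d_i2 = 114 cm.
The final image is real, 114 cm to the right of lens 2 (overall magnification ≈ 0.60).

114 cm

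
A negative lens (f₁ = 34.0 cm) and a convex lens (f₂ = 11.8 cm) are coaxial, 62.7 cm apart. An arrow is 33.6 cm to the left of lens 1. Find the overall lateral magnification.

m = -0.0875

f₁ = −34.0 cm (diverging).
Lens 1: 1/d_i1 = 1/(-34.0) − 1/(33.6) = -0.05917, so d_i1 = -16.90 cm; m₁ = −d_i1/d_o1 = +0.5030.
d_o2 = 62.7 − (-16.90) = 79.60 cm.
Lens 2: 1/d_i2 = 1/(11.8) − 1/(79.60) = 0.07218, so d_i2 = 13.85 cm; m₂ = −d_i2/d_o2 = -0.1740.
m = m₁·m₂ = (+0.5030)(-0.1740) = -0.0875.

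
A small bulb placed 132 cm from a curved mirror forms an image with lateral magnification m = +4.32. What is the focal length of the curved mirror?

m = −d_i/d_o ⇒ d_i = −m·d_o = −(+4.32)·(132) = -570.2 cm.
1/f = 1/d_o + 1/d_i = 1/(132) + 1/(-570.2) = 0.005822, so f = 172 cm.
Since f is positive, the curved mirror is concave.

f = 172 cm (concave)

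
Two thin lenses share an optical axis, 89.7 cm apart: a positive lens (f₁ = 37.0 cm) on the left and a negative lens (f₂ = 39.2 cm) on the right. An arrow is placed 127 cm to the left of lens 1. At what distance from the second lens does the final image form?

19.2 cm

Lens 1: 1/d_i1 = 1/f₁ − 1/d_o1 = 1/(37.0) − 1/(127) = 0.01915, so d_i1 = 52.21 cm.
The intermediate image is 52.21 cm to the right of lens 1, which is 89.7 − (52.21) = 37.49 cm to the left of lens 2, so d_o2 = +37.49 cm.
Lens 2 is diverging, so f₂ = −39.2 cm.
Lens 2: 1/d_i2 = 1/f₂ − 1/d_o2 = 1/(-39.2) − 1/(37.49) = -0.05218, so d_i2 = -19.2 cm.
The final image is virtual, 19.2 cm to the left of lens 2 (overall magnification ≈ -0.21).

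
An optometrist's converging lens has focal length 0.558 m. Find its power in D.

P = +1.79 D

P = 1/f = 1/(0.558 m) = +1.79 D.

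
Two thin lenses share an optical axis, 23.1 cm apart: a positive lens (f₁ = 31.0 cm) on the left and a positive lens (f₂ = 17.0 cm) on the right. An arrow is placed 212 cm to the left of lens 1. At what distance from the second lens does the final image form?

7.43 cm

Lens 1: 1/d_i1 = 1/f₁ − 1/d_o1 = 1/(31.0) − 1/(212) = 0.02754, so d_i1 = 36.31 cm.
The intermediate image is 36.31 cm to the right of lens 1, which lies 13.21 cm to the right of lens 2 — a virtual object — so d_o2 = −13.21 cm.
Lens 2: 1/d_i2 = 1/f₂ − 1/d_o2 = 1/(17.0) − 1/(-13.21) = 0.1345, so d_i2 = 7.43 cm.
The final image is real, 7.43 cm to the right of lens 2 (overall magnification ≈ -0.096).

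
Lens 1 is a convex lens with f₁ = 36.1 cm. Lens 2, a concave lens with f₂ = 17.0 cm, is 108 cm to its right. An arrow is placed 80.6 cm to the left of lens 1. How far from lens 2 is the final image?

Lens 1: 1/d_i1 = 1/f₁ − 1/d_o1 = 1/(36.1) − 1/(80.6) = 0.01529, so d_i1 = 65.39 cm.
The intermediate image is 65.39 cm to the right of lens 1, which is 108 − (65.39) = 42.61 cm to the left of lens 2, so d_o2 = +42.61 cm.
Lens 2 is diverging, so f₂ = −17.0 cm.
Lens 2: 1/d_i2 = 1/f₂ − 1/d_o2 = 1/(-17.0) − 1/(42.61) = -0.08229, so d_i2 = -12.2 cm.
The final image is virtual, 12.2 cm to the left of lens 2 (overall magnification ≈ -0.23).

12.2 cm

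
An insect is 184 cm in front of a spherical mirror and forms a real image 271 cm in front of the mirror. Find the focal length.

Real image ⇒ d_i = +271 cm.
1/f = 1/d_o + 1/d_i = 1/(184) + 1/(271) = 0.009125, so f = 110 cm.
Since f is positive, the spherical mirror is concave.

f = 110 cm (concave)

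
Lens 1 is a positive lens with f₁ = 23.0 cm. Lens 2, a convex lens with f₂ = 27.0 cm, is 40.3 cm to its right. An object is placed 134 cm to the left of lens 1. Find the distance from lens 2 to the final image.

23.4 cm

Lens 1: 1/d_i1 = 1/f₁ − 1/d_o1 = 1/(23.0) − 1/(134) = 0.03602, so d_i1 = 27.77 cm.
The intermediate image is 27.77 cm to the right of lens 1, which is 40.3 − (27.77) = 12.53 cm to the left of lens 2, so d_o2 = +12.53 cm.
Lens 2: 1/d_i2 = 1/f₂ − 1/d_o2 = 1/(27.0) − 1/(12.53) = -0.04277, so d_i2 = -23.4 cm.
The final image is virtual, 23.4 cm to the left of lens 2 (overall magnification ≈ -0.39).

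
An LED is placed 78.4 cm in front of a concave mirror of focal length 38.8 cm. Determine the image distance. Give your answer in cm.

76.8 cm

Mirror equation: 1/d_i = 1/f − 1/d_o = 1/(38.80) − 1/(78.4) = 0.02577 − 0.01276 = 0.01302, so d_i = 76.8 cm.
The image is real, inverted and reduced, in front of the mirror.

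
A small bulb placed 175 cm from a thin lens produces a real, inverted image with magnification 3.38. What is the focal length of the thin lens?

m = −d_i/d_o ⇒ d_i = −m·d_o = −(-3.38)·(175) = 591.5 cm.
1/f = 1/d_o + 1/d_i = 1/(175) + 1/(591.5) = 0.007405, so f = 135 cm.
Since f is positive, the thin lens is converging.

f = 135 cm (converging)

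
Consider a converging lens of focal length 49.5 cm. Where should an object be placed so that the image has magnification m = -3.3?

64.5 cm

m = −d_i/d_o ⇒ d_i = −m·d_o.
1/f = 1/d_o + 1/d_i = 1/d_o − 1/(m·d_o) = (1 − 1/m)/d_o, so d_o = f(1 − 1/m) = (49.50)(1 − 1/(-3.3)) = 64.5 cm.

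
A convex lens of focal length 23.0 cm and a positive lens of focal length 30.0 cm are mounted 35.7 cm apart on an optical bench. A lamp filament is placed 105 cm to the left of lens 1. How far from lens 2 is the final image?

Lens 1: 1/d_i1 = 1/f₁ − 1/d_o1 = 1/(23.0) − 1/(105) = 0.03395, so d_i1 = 29.45 cm.
The intermediate image is 29.45 cm to the right of lens 1, which is 35.7 − (29.45) = 6.250 cm to the left of lens 2, so d_o2 = +6.250 cm.
Lens 2: 1/d_i2 = 1/f₂ − 1/d_o2 = 1/(30.0) − 1/(6.250) = -0.1267, so d_i2 = -7.89 cm.
The final image is virtual, 7.89 cm to the left of lens 2 (overall magnification ≈ -0.35).

7.89 cm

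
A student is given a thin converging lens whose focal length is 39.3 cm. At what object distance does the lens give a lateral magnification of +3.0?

26.2 cm

m = −d_i/d_o ⇒ d_i = −m·d_o.
1/f = 1/d_o + 1/d_i = 1/d_o − 1/(m·d_o) = (1 − 1/m)/d_o, so d_o = f(1 − 1/m) = (39.30)(1 − 1/(+3.0)) = 26.2 cm.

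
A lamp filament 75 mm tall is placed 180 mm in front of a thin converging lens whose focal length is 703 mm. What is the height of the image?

1/d_i = 1/f − 1/d_o = 1/(703.0) − 1/(180) = -0.004133, so d_i = -242.0 mm.
m = −d_i/d_o = +1.344.
|h_i| = |m|·h_o = 1.344 × 75 = 101 mm. The image is virtual, upright and enlarged, on the same side as the object.

101 mm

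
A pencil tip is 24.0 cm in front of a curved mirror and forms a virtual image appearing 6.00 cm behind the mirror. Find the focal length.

f = -8.00 cm (convex)

Virtual image ⇒ d_i = −6.00 cm.
1/f = 1/d_o + 1/d_i = 1/(24.0) + 1/(-6.00) = -0.1250, so f = -8.00 cm.
Since f is negative, the curved mirror is convex.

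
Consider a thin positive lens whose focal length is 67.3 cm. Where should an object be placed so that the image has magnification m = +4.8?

m = −d_i/d_o ⇒ d_i = −m·d_o.
1/f = 1/d_o + 1/d_i = 1/d_o − 1/(m·d_o) = (1 − 1/m)/d_o, so d_o = f(1 − 1/m) = (67.30)(1 − 1/(+4.8)) = 53.3 cm.

53.3 cm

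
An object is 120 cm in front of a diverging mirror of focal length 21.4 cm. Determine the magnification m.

For a diverging mirror, f = -21.4 cm.
1/d_i = 1/f − 1/d_o = 1/(-21.40) − 1/(120) = -0.05506, so d_i = -18.16 cm.
m = −d_i/d_o = −(-18.16)/(120) = +0.151.
The image is virtual, upright and reduced, behind the mirror.

m = +0.151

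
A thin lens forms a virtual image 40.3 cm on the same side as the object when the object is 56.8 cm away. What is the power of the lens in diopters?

Virtual image ⇒ d_i = −40.3 cm.
1/f = 1/d_o + 1/d_i = 1/(56.8) + 1/(-40.3) = -0.007208 cm⁻¹.
f = -138.7 cm = -1.387 m, so P = 1/f = -0.721 D.

P = -0.721 D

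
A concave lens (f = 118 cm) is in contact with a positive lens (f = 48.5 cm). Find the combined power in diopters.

P₁ = 1/f₁ = 1/(-1.18 m) = -0.8475 D; P₂ = 1/f₂ = 1/(0.485 m) = +2.062 D.
For thin lenses in contact, P = P₁ + P₂ = (-0.8475) + (+2.062) = +1.21 D.

P = +1.21 D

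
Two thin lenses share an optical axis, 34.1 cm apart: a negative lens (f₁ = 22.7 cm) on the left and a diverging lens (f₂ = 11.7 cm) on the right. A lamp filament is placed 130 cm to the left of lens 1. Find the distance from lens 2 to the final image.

9.60 cm

Lens 1 is diverging, so f₁ = −22.7 cm.
Lens 1: 1/d_i1 = 1/f₁ − 1/d_o1 = 1/(-22.7) − 1/(130) = -0.05175, so d_i1 = -19.33 cm.
The intermediate image is 19.33 cm to the left of lens 1 (virtual), which is 34.1 − (-19.33) = 53.43 cm to the left of lens 2, so d_o2 = +53.43 cm.
Lens 2 is diverging, so f₂ = −11.7 cm.
Lens 2: 1/d_i2 = 1/f₂ − 1/d_o2 = 1/(-11.7) − 1/(53.43) = -0.1042, so d_i2 = -9.60 cm.
The final image is virtual, 9.60 cm to the left of lens 2 (overall magnification ≈ 0.027).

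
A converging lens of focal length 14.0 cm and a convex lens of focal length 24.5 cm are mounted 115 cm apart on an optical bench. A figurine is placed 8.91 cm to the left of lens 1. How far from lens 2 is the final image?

Lens 1: 1/d_i1 = 1/f₁ − 1/d_o1 = 1/(14.0) − 1/(8.91) = -0.04080, so d_i1 = -24.51 cm.
The intermediate image is 24.51 cm to the left of lens 1 (virtual), which is 115 − (-24.51) = 139.5 cm to the left of lens 2, so d_o2 = +139.5 cm.
Lens 2: 1/d_i2 = 1/f₂ − 1/d_o2 = 1/(24.5) − 1/(139.5) = 0.03365, so d_i2 = 29.7 cm.
The final image is real, 29.7 cm to the right of lens 2 (overall magnification ≈ -0.59).

29.7 cm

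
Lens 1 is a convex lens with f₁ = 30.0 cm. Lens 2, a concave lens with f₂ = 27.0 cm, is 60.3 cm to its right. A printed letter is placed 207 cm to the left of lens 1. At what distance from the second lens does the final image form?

Lens 1: 1/d_i1 = 1/f₁ − 1/d_o1 = 1/(30.0) − 1/(207) = 0.02850, so d_i1 = 35.08 cm.
The intermediate image is 35.08 cm to the right of lens 1, which is 60.3 − (35.08) = 25.22 cm to the left of lens 2, so d_o2 = +25.22 cm.
Lens 2 is diverging, so f₂ = −27.0 cm.
Lens 2: 1/d_i2 = 1/f₂ − 1/d_o2 = 1/(-27.0) − 1/(25.22) = -0.07669, so d_i2 = -13.0 cm.
The final image is virtual, 13.0 cm to the left of lens 2 (overall magnification ≈ -0.088).

13.0 cm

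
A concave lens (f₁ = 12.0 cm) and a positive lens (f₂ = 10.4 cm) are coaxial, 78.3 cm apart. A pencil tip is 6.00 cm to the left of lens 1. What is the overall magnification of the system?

m = -0.0964

f₁ = −12.0 cm (diverging).
Lens 1: 1/d_i1 = 1/(-12.0) − 1/(6.00) = -0.2500, so d_i1 = -4.000 cm; m₁ = −d_i1/d_o1 = +0.6667.
d_o2 = 78.3 − (-4.000) = 82.30 cm.
Lens 2: 1/d_i2 = 1/(10.4) − 1/(82.30) = 0.08400, so d_i2 = 11.90 cm; m₂ = −d_i2/d_o2 = -0.1446.
m = m₁·m₂ = (+0.6667)(-0.1446) = -0.0964.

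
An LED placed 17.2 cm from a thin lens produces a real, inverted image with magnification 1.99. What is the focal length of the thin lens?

f = 11.4 cm (converging)

m = −d_i/d_o ⇒ d_i = −m·d_o = −(-1.99)·(17.2) = 34.23 cm.
1/f = 1/d_o + 1/d_i = 1/(17.2) + 1/(34.23) = 0.08735, so f = 11.4 cm.
Since f is positive, the thin lens is converging.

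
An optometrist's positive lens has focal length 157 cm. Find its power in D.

P = +0.637 D

f = 157 cm = 1.57 m.
P = 1/f = 1/(1.57 m) = +0.637 D.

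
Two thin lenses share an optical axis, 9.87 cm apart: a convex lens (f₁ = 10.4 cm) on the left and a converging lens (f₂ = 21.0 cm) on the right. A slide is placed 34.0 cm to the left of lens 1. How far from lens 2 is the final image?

4.11 cm

Lens 1: 1/d_i1 = 1/f₁ − 1/d_o1 = 1/(10.4) − 1/(34.0) = 0.06674, so d_i1 = 14.98 cm.
The intermediate image is 14.98 cm to the right of lens 1, which lies 5.110 cm to the right of lens 2 — a virtual object — so d_o2 = −5.110 cm.
Lens 2: 1/d_i2 = 1/f₂ − 1/d_o2 = 1/(21.0) − 1/(-5.110) = 0.2433, so d_i2 = 4.11 cm.
The final image is real, 4.11 cm to the right of lens 2 (overall magnification ≈ -0.35).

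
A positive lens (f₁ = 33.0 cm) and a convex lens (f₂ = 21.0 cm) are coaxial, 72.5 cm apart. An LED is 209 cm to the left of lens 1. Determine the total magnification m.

Lens 1: 1/d_i1 = 1/(33.0) − 1/(209) = 0.02552, so d_i1 = 39.19 cm; m₁ = −d_i1/d_o1 = -0.1875.
d_o2 = 72.5 − (39.19) = 33.31 cm.
Lens 2: 1/d_i2 = 1/(21.0) − 1/(33.31) = 0.01760, so d_i2 = 56.82 cm; m₂ = −d_i2/d_o2 = -1.706.
m = m₁·m₂ = (-0.1875)(-1.706) = +0.320.

m = +0.320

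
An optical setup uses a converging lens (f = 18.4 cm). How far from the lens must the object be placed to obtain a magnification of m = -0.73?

43.6 cm

m = −d_i/d_o ⇒ d_i = −m·d_o.
1/f = 1/d_o + 1/d_i = 1/d_o − 1/(m·d_o) = (1 − 1/m)/d_o, so d_o = f(1 − 1/m) = (18.40)(1 − 1/(-0.73)) = 43.6 cm.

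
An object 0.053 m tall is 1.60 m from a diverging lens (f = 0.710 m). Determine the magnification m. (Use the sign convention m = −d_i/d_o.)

For a diverging lens, f = -0.710 m.
1/d_i = 1/f − 1/d_o = 1/(-0.7100) − 1/(1.60) = -2.033, so d_i = -0.4918 m.
m = −d_i/d_o = −(-0.4918)/(1.60) = +0.307.
The image is virtual, upright and reduced, on the same side as the object.

m = +0.307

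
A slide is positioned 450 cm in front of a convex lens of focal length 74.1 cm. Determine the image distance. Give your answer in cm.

88.7 cm

Thin-lens equation: 1/q = 1/f − 1/p = 1/(74.10) − 1/(450) = 0.01350 − 0.002222 = 0.01127, so q = 88.7 cm.
The image is real, inverted and reduced, on the far side of the lens.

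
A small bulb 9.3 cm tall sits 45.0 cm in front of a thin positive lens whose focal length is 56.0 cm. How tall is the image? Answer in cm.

47.3 cm

1/d_i = 1/f − 1/d_o = 1/(56.00) − 1/(45.0) = -0.004365, so d_i = -229.1 cm.
m = −d_i/d_o = +5.091.
|h_i| = |m|·h_o = 5.091 × 9.3 = 47.3 cm. The image is virtual, upright and enlarged, on the same side as the object.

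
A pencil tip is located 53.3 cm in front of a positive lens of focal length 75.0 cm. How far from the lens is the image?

184 cm

Thin-lens equation: 1/d_i = 1/f − 1/d_o = 1/(75.00) − 1/(53.3) = 0.01333 − 0.01876 = -0.005428, so d_i = -184 cm.
The image is virtual, upright and enlarged, on the same side as the object.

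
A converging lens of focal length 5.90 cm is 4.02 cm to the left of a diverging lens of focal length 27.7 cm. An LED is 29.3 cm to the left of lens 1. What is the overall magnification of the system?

Lens 1: 1/d_i1 = 1/(5.90) − 1/(29.3) = 0.1354, so d_i1 = 7.388 cm; m₁ = −d_i1/d_o1 = -0.2522.
d_o2 = 4.02 − (7.388) = -3.368 cm (virtual object).
f₂ = −27.7 cm (diverging).
Lens 2: 1/d_i2 = 1/(-27.7) − 1/(-3.368) = 0.2608, so d_i2 = 3.834 cm; m₂ = −d_i2/d_o2 = +1.138.
m = m₁·m₂ = (-0.2522)(+1.138) = -0.287.

m = -0.287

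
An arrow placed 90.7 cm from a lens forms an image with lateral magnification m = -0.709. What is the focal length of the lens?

m = −d_i/d_o ⇒ d_i = −m·d_o = −(-0.709)·(90.7) = 64.31 cm.
1/f = 1/d_o + 1/d_i = 1/(90.7) + 1/(64.31) = 0.02658, so f = 37.6 cm.
Since f is positive, the lens is converging.

f = 37.6 cm (converging)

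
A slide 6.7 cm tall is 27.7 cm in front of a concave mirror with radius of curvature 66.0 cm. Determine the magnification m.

f = R/2 = 66.0/2 = 33.00 cm.
1/d_i = 1/f − 1/d_o = 1/(33.00) − 1/(27.7) = -0.005798, so d_i = -172.5 cm.
m = −d_i/d_o = −(-172.5)/(27.7) = +6.23.
The image is virtual, upright and enlarged, behind the mirror.

m = +6.23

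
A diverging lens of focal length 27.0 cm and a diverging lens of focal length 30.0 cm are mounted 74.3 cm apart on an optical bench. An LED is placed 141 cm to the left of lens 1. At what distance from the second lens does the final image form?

22.9 cm

Lens 1 is diverging, so f₁ = −27.0 cm.
Lens 1: 1/d_i1 = 1/f₁ − 1/d_o1 = 1/(-27.0) − 1/(141) = -0.04413, so d_i1 = -22.66 cm.
The intermediate image is 22.66 cm to the left of lens 1 (virtual), which is 74.3 − (-22.66) = 96.96 cm to the left of lens 2, so d_o2 = +96.96 cm.
Lens 2 is diverging, so f₂ = −30.0 cm.
Lens 2: 1/d_i2 = 1/f₂ − 1/d_o2 = 1/(-30.0) − 1/(96.96) = -0.04365, so d_i2 = -22.9 cm.
The final image is virtual, 22.9 cm to the left of lens 2 (overall magnification ≈ 0.038).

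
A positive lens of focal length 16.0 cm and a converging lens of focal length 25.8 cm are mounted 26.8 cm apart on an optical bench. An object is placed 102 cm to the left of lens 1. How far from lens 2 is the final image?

Lens 1: 1/d_i1 = 1/f₁ − 1/d_o1 = 1/(16.0) − 1/(102) = 0.05270, so d_i1 = 18.98 cm.
The intermediate image is 18.98 cm to the right of lens 1, which is 26.8 − (18.98) = 7.820 cm to the left of lens 2, so d_o2 = +7.820 cm.
Lens 2: 1/d_i2 = 1/f₂ − 1/d_o2 = 1/(25.8) − 1/(7.820) = -0.08912, so d_i2 = -11.2 cm.
The final image is virtual, 11.2 cm to the left of lens 2 (overall magnification ≈ -0.27).

11.2 cm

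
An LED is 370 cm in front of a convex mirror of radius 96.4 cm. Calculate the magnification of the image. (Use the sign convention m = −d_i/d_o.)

f = R/2 = 96.4/2 = 48.20 cm; for a convex mirror, f = -48.20 cm.
1/d_i = 1/f − 1/d_o = 1/(-48.20) − 1/(370) = -0.02345, so d_i = -42.64 cm.
m = −d_i/d_o = −(-42.64)/(370) = +0.115.
The image is virtual, upright and reduced, behind the mirror.

m = +0.115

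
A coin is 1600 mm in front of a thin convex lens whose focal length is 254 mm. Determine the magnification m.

m = -0.189

1/d_i = 1/f − 1/d_o = 1/(254.0) − 1/(1600) = 0.003312, so d_i = 301.9 mm.
m = −d_i/d_o = −(301.9)/(1600) = -0.189.
The image is real, inverted and reduced, on the far side of the lens.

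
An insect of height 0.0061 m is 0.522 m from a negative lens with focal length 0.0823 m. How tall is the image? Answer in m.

For a negative lens, f = -0.0823 m.
1/d_i = 1/f − 1/d_o = 1/(-0.08230) − 1/(0.522) = -14.07, so d_i = -0.07109 m.
m = −d_i/d_o = +0.1362.
|h_i| = |m|·h_o = 0.1362 × 0.0061 = 0.000831 m. The image is virtual, upright and reduced, on the same side as the object.

0.000831 m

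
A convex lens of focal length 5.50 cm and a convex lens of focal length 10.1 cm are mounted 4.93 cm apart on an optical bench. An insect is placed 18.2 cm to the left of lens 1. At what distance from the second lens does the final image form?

2.28 cm

Lens 1: 1/d_i1 = 1/f₁ − 1/d_o1 = 1/(5.50) − 1/(18.2) = 0.1269, so d_i1 = 7.882 cm.
The intermediate image is 7.882 cm to the right of lens 1, which lies 2.952 cm to the right of lens 2 — a virtual object — so d_o2 = −2.952 cm.
Lens 2: 1/d_i2 = 1/f₂ − 1/d_o2 = 1/(10.1) − 1/(-2.952) = 0.4378, so d_i2 = 2.28 cm.
The final image is real, 2.28 cm to the right of lens 2 (overall magnification ≈ -0.34).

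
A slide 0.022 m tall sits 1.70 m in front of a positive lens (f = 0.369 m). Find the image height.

1/d_i = 1/f − 1/d_o = 1/(0.3690) − 1/(1.70) = 2.122, so d_i = 0.4713 m.
m = −d_i/d_o = -0.2772.
|h_i| = |m|·h_o = 0.2772 × 0.022 = 0.00610 m. The image is real, inverted and reduced, on the far side of the lens.

0.00610 m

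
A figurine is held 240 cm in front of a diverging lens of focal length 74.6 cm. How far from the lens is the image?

56.9 cm

For a diverging lens, f = -74.6 cm.
Thin-lens equation: 1/s_i = 1/f − 1/s_o = 1/(-74.60) − 1/(240) = -0.01340 − 0.004167 = -0.01757, so s_i = -56.9 cm.
The image is virtual, upright and reduced, on the same side as the object.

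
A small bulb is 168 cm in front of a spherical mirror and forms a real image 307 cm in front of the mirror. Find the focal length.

f = 109 cm (concave)

Real image ⇒ d_i = +307 cm.
1/f = 1/d_o + 1/d_i = 1/(168) + 1/(307) = 0.009210, so f = 109 cm.
Since f is positive, the spherical mirror is concave.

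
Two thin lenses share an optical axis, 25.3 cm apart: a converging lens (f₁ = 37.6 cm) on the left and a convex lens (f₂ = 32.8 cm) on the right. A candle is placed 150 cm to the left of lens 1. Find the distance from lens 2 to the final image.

Lens 1: 1/d_i1 = 1/f₁ − 1/d_o1 = 1/(37.6) − 1/(150) = 0.01993, so d_i1 = 50.18 cm.
The intermediate image is 50.18 cm to the right of lens 1, which lies 24.88 cm to the right of lens 2 — a virtual object — so d_o2 = −24.88 cm.
Lens 2: 1/d_i2 = 1/f₂ − 1/d_o2 = 1/(32.8) − 1/(-24.88) = 0.07068, so d_i2 = 14.1 cm.
The final image is real, 14.1 cm to the right of lens 2 (overall magnification ≈ -0.19).

14.1 cm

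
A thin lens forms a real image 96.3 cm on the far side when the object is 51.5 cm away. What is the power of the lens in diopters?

d_i = +96.3 cm.
1/f = 1/d_o + 1/d_i = 1/(51.5) + 1/(96.3) = 0.02980 cm⁻¹.
f = 33.56 cm = 0.3356 m, so P = 1/f = +2.98 D.

P = +2.98 D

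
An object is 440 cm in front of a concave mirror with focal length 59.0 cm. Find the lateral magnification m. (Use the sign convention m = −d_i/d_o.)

1/d_i = 1/f − 1/d_o = 1/(59.00) − 1/(440) = 0.01468, so d_i = 68.14 cm.
m = −d_i/d_o = −(68.14)/(440) = -0.155.
The image is real, inverted and reduced, in front of the mirror.

m = -0.155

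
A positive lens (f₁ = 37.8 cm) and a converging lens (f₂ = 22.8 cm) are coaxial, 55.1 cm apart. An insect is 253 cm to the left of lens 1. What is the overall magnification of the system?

Lens 1: 1/d_i1 = 1/(37.8) − 1/(253) = 0.02250, so d_i1 = 44.44 cm; m₁ = −d_i1/d_o1 = -0.1757.
d_o2 = 55.1 − (44.44) = 10.66 cm.
Lens 2: 1/d_i2 = 1/(22.8) − 1/(10.66) = -0.04995, so d_i2 = -20.02 cm; m₂ = −d_i2/d_o2 = +1.878.
m = m₁·m₂ = (-0.1757)(+1.878) = -0.330.

m = -0.330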